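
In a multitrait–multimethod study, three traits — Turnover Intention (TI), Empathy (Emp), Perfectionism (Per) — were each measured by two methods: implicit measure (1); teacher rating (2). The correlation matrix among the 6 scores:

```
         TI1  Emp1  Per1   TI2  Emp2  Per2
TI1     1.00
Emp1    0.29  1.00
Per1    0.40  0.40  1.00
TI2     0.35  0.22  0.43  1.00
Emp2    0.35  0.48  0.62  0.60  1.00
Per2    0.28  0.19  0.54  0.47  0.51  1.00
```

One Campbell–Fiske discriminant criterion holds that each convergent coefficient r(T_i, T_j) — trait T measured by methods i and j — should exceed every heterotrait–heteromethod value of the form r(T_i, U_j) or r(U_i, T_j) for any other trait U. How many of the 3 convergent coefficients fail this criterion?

Each convergent coefficient versus the relevant comparison correlations:
TI (methods 1·2): 0.35 vs {0.35, 0.22, 0.28, 0.43} → fail.
Emp (methods 1·2): 0.48 vs {0.22, 0.35, 0.19, 0.62} → fail.
Per (methods 1·2): 0.54 vs {0.43, 0.28, 0.62, 0.19} → fail.
3 of 3 fail.

3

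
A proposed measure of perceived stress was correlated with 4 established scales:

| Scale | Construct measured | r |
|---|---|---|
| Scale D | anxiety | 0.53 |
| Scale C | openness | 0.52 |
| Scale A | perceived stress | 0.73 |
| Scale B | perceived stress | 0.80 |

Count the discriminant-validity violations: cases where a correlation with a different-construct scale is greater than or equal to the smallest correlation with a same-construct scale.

Convergent (same construct = perceived stress): Scale A, Scale B.
Smallest convergent = 0.73. Discriminant values: 0.53, 0.52; count ≥ 0.73 → 0.

0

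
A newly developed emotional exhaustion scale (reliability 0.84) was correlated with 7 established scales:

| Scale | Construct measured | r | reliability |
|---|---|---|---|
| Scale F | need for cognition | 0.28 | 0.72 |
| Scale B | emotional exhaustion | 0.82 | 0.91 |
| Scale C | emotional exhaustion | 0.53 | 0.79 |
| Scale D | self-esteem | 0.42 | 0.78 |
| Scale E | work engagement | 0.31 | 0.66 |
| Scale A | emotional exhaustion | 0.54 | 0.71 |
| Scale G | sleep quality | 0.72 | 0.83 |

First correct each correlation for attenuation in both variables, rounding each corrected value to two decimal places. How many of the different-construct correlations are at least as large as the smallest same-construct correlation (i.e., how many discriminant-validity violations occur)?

Disattenuated r (r / √(r_scale · r_new)):
  Scale F (disc): 0.28 / √(0.72·0.84) = 0.36
  Scale B (conv): 0.82 / √(0.91·0.84) = 0.94
  Scale C (conv): 0.53 / √(0.79·0.84) = 0.65
  Scale D (disc): 0.42 / √(0.78·0.84) = 0.52
  Scale E (disc): 0.31 / √(0.66·0.84) = 0.42
  Scale A (conv): 0.54 / √(0.71·0.84) = 0.70
  Scale G (disc): 0.72 / √(0.83·0.84) = 0.86
Smallest convergent = 0.65. Discriminant values: 0.36, 0.52, 0.42, 0.86; count ≥ 0.65 → 1.

1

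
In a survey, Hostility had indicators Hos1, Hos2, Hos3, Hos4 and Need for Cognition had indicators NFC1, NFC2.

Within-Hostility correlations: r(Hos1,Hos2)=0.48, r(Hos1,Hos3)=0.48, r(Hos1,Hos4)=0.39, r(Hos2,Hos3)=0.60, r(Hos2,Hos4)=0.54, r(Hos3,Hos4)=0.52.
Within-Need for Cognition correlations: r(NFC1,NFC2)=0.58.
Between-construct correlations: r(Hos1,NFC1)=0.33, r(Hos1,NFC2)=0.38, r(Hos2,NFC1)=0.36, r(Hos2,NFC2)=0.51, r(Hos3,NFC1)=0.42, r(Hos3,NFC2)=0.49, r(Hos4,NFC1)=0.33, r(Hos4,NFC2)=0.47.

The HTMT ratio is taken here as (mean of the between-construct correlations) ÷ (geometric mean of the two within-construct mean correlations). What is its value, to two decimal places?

0.76

Mean heterotrait r = 3.29/8 = 0.4113.
Mean within-Hos = 3.01/6 = 0.5017; mean within-NFC = 0.58/1 = 0.5800.
Geometric mean = √(0.5017 × 0.5800) = 0.5394.
HTMT = 0.4113 / 0.5394 = 0.76.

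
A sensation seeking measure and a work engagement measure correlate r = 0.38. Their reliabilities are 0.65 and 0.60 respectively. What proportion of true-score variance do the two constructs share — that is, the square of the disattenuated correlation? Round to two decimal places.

Disattenuated r = 0.38 / √(0.65 × 0.60) = 0.38 / 0.6245 = 0.6085.
Shared true-score variance = 0.6085² = 0.3703 ≈ 0.37.

0.37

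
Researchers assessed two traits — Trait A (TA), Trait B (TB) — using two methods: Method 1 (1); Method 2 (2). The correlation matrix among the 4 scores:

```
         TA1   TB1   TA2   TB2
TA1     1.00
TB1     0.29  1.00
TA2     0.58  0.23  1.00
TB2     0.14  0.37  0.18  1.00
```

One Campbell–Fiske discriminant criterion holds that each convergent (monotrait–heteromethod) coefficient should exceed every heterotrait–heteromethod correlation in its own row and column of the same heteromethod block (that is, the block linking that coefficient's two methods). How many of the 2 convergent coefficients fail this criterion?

Convergent coefficients and their comparison sets:
TA (methods 1·2): 0.58 vs {0.14, 0.23} → pass.
TB (methods 1·2): 0.37 vs {0.23, 0.14} → pass.
0 of 2 fail.

0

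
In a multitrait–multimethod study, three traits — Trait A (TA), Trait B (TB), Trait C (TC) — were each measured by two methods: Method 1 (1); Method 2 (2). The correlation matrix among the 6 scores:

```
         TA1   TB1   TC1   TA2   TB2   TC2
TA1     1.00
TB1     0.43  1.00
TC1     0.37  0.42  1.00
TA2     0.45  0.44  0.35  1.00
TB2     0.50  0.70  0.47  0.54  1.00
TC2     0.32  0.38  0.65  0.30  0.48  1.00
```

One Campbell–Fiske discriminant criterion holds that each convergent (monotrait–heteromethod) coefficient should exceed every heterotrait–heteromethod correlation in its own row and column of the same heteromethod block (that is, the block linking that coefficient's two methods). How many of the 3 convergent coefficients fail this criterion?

1

Each convergent coefficient versus the relevant comparison correlations:
TA (methods 1·2): 0.45 vs {0.50, 0.44, 0.32, 0.35} → fail.
TB (methods 1·2): 0.70 vs {0.44, 0.50, 0.38, 0.47} → pass.
TC (methods 1·2): 0.65 vs {0.35, 0.32, 0.47, 0.38} → pass.
1 of 3 fail.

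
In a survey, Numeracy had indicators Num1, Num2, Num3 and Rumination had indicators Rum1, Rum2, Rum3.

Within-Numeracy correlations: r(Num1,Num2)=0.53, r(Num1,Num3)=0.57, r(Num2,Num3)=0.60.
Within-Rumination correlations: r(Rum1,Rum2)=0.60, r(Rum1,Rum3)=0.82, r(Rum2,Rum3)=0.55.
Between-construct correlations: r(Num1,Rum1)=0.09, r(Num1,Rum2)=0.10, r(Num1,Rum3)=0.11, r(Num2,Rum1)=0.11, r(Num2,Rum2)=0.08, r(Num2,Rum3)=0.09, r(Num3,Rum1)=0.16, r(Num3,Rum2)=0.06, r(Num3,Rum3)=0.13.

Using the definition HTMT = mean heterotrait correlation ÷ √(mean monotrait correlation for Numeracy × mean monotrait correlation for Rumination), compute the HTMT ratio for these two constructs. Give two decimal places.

0.17

Mean between = 0.93/9 = 0.1033.
Mean within-Num = 1.70/3 = 0.5667; mean within-Rum = 1.97/3 = 0.6567.
Geometric mean = √(0.5667 × 0.6567) = 0.6100.
HTMT = 0.1033 / 0.6100 = 0.17.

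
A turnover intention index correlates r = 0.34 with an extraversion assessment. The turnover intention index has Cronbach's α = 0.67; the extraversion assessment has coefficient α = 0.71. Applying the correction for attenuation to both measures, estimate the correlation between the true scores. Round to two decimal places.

r_true = r_obs / √(r_xx · r_yy) = 0.34 / √(0.67 × 0.71) = 0.34 / √0.4757 = 0.34 / 0.6897 ≈ 0.49.

0.49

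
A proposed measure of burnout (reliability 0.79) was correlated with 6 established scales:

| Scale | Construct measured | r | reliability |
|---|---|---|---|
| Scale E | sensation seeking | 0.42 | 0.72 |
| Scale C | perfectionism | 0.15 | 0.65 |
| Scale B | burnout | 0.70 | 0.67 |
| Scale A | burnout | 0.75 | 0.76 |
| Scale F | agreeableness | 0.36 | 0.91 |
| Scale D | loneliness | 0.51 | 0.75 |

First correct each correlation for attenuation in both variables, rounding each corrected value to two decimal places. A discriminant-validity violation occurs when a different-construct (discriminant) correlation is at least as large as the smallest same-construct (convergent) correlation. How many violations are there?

0

Disattenuated r (r / √(r_scale · r_new)):
  Scale E (disc): 0.42 / √(0.72·0.79) = 0.56
  Scale C (disc): 0.15 / √(0.65·0.79) = 0.21
  Scale B (conv): 0.70 / √(0.67·0.79) = 0.96
  Scale A (conv): 0.75 / √(0.76·0.79) = 0.97
  Scale F (disc): 0.36 / √(0.91·0.79) = 0.42
  Scale D (disc): 0.51 / √(0.75·0.79) = 0.66
Smallest convergent = 0.96. Discriminant values: 0.56, 0.21, 0.42, 0.66; count ≥ 0.96 → 0.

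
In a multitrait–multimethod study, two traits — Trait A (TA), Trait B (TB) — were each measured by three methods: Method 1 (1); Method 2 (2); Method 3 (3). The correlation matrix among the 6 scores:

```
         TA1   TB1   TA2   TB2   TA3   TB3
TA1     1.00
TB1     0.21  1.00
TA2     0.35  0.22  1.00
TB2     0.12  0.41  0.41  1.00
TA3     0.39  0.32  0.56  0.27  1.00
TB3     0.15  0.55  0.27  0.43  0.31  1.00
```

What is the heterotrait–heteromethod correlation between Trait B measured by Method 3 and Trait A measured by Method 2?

Different traits and methods: r(TB3, TA2) = 0.27.

0.27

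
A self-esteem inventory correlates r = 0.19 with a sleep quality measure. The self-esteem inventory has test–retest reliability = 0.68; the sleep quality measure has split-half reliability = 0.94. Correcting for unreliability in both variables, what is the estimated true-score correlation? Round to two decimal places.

0.24

r_true = r_obs / √(r_xx · r_yy) = 0.19 / √(0.68 × 0.94) = 0.19 / √0.6392 = 0.19 / 0.7995 ≈ 0.24.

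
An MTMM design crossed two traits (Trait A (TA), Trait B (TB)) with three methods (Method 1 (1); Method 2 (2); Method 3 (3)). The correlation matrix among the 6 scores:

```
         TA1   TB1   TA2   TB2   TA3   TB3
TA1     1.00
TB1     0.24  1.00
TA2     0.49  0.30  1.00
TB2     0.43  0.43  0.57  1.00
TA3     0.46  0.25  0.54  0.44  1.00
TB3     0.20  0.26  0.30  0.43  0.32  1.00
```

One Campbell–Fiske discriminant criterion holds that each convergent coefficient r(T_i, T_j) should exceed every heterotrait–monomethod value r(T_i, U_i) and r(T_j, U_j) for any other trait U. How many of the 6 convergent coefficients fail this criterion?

5

Convergent coefficients and their comparison sets:
TA (methods 1·2): 0.49 vs {0.24, 0.57} → fail.
TA (methods 1·3): 0.46 vs {0.24, 0.32} → pass.
TA (methods 2·3): 0.54 vs {0.57, 0.32} → fail.
TB (methods 1·2): 0.43 vs {0.24, 0.57} → fail.
TB (methods 1·3): 0.26 vs {0.24, 0.32} → fail.
TB (methods 2·3): 0.43 vs {0.57, 0.32} → fail.
5 of 6 fail.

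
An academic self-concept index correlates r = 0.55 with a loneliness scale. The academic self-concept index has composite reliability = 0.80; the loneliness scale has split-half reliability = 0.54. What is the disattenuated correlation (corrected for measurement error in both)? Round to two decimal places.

r_true = r_obs / √(r_xx · r_yy) = 0.55 / √(0.80 × 0.54) = 0.55 / √0.4320 = 0.55 / 0.6573 ≈ 0.84.

0.84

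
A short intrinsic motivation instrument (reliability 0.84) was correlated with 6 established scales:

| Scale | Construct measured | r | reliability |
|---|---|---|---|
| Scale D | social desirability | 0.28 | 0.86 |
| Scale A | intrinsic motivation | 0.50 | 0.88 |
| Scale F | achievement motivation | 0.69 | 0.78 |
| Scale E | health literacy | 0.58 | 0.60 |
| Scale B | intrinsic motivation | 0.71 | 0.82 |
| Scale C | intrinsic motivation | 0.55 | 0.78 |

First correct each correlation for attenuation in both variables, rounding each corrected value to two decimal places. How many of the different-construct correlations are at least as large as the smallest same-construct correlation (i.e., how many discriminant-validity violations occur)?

2

Disattenuated r (r / √(r_scale · r_new)):
  Scale D (disc): 0.28 / √(0.86·0.84) = 0.33
  Scale A (conv): 0.50 / √(0.88·0.84) = 0.58
  Scale F (disc): 0.69 / √(0.78·0.84) = 0.85
  Scale E (disc): 0.58 / √(0.60·0.84) = 0.82
  Scale B (conv): 0.71 / √(0.82·0.84) = 0.86
  Scale C (conv): 0.55 / √(0.78·0.84) = 0.68
Smallest convergent = 0.58. Discriminant values: 0.33, 0.85, 0.82; count ≥ 0.58 → 2.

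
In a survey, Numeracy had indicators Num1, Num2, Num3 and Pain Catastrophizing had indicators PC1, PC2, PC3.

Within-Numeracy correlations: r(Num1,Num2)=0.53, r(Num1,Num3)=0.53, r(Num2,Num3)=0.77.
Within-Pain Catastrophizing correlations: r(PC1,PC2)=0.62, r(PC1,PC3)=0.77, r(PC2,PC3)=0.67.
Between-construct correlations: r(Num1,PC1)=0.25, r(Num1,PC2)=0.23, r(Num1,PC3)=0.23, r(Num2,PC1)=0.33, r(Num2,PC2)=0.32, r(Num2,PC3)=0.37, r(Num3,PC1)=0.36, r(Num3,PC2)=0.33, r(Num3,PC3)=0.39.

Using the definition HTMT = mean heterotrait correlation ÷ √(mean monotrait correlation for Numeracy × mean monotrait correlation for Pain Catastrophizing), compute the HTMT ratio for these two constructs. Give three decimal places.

0.482

Mean between = 2.81/9 = 0.3122.
Mean within-Num = 1.83/3 = 0.6100; mean within-PC = 2.06/3 = 0.6867.
Geometric mean = √(0.6100 × 0.6867) = 0.6472.
HTMT = 0.3122 / 0.6472 = 0.482.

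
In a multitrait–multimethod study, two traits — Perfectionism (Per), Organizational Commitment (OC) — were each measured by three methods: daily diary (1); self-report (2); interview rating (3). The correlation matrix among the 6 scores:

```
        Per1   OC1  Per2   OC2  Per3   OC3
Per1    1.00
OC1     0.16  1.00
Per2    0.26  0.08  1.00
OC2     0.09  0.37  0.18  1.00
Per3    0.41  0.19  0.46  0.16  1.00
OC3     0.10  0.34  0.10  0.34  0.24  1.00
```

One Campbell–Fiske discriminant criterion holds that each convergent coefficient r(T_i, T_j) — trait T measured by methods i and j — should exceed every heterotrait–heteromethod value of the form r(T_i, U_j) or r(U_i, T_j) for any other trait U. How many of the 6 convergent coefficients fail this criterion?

0

Convergent coefficients and their comparison sets:
Per (methods 1·2): 0.26 vs {0.09, 0.08} → pass.
Per (methods 1·3): 0.41 vs {0.10, 0.19} → pass.
Per (methods 2·3): 0.46 vs {0.10, 0.16} → pass.
OC (methods 1·2): 0.37 vs {0.08, 0.09} → pass.
OC (methods 1·3): 0.34 vs {0.19, 0.10} → pass.
OC (methods 2·3): 0.34 vs {0.16, 0.10} → pass.
0 of 6 fail.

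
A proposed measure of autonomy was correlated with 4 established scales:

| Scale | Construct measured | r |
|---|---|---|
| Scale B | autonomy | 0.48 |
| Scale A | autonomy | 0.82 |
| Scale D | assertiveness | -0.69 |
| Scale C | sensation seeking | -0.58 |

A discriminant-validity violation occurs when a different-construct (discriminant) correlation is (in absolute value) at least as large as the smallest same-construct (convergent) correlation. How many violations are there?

Convergent (same construct = autonomy): Scale B, Scale A.
Smallest convergent = 0.48. Discriminant |r|: 0.69, 0.58; count ≥ 0.48 → 2.

2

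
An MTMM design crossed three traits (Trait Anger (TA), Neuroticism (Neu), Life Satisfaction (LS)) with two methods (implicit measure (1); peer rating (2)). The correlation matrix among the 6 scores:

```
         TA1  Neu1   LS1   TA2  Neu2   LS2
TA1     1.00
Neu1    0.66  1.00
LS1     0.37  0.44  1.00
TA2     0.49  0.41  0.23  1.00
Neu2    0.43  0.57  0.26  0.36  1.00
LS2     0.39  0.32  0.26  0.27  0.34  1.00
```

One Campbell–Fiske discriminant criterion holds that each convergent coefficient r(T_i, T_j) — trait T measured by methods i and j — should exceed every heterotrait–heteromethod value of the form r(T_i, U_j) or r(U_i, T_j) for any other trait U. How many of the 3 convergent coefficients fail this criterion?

Convergent coefficients and their comparison sets:
TA (methods 1·2): 0.49 vs {0.43, 0.41, 0.39, 0.23} → pass.
Neu (methods 1·2): 0.57 vs {0.41, 0.43, 0.32, 0.26} → pass.
LS (methods 1·2): 0.26 vs {0.23, 0.39, 0.26, 0.32} → fail.
1 of 3 fail.

1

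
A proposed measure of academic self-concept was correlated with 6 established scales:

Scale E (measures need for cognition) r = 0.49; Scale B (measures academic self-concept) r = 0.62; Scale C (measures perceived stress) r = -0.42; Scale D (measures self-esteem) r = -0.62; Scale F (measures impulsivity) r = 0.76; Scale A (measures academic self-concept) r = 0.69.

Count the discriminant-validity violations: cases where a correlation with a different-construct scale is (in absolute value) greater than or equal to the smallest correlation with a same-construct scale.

Convergent (same construct = academic self-concept): Scale B, Scale A.
Smallest convergent = 0.62. Discriminant |r|: 0.49, 0.42, 0.62, 0.76; count ≥ 0.62 → 2.

2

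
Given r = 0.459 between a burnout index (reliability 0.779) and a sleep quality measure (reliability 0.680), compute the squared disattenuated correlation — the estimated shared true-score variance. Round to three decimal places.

0.398

Disattenuated r = 0.459 / √(0.779 × 0.680) = 0.459 / 0.7278 = 0.6307.
Shared true-score variance = 0.6307² = 0.3978 ≈ 0.398.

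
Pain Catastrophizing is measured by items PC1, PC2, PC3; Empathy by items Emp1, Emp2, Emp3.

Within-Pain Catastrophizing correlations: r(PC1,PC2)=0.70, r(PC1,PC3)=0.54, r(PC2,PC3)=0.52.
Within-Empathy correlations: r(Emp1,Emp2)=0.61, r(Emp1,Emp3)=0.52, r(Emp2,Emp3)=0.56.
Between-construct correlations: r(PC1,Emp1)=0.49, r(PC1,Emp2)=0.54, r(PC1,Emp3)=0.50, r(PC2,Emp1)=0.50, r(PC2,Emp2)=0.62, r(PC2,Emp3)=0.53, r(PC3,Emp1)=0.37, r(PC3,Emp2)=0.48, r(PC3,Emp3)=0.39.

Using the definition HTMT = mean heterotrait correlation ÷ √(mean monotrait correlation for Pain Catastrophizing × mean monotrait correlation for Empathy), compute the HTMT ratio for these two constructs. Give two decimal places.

0.85

Mean between = 4.42/9 = 0.4911.
Mean within-PC = 1.76/3 = 0.5867; mean within-Emp = 1.69/3 = 0.5633.
Geometric mean = √(0.5867 × 0.5633) = 0.5749.
HTMT = 0.4911 / 0.5749 = 0.85.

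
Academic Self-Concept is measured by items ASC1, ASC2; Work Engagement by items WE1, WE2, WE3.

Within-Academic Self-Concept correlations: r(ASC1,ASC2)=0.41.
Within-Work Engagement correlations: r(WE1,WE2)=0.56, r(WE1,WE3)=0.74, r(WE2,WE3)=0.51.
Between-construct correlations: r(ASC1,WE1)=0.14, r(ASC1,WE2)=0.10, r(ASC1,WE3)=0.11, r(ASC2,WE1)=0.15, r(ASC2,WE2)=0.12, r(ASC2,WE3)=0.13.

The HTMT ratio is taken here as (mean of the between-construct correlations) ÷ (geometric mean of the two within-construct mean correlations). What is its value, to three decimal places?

0.251

Between-construct mean = 0.75/6 = 0.1250.
Mean within-ASC = 0.41/1 = 0.4100; mean within-WE = 1.81/3 = 0.6033.
Geometric mean = √(0.4100 × 0.6033) = 0.4973.
HTMT = 0.1250 / 0.4973 = 0.251.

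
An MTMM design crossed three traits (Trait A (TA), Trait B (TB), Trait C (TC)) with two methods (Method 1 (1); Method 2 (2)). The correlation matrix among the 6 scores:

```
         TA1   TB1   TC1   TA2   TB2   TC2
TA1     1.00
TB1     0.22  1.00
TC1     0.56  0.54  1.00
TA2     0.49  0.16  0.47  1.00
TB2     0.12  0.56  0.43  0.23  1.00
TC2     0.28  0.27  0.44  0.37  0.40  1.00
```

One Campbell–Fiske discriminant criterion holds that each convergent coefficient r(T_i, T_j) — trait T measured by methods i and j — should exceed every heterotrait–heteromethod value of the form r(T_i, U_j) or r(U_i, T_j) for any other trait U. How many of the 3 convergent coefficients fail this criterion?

Checking each validity diagonal entry against its comparison values:
TA (methods 1·2): 0.49 vs {0.12, 0.16, 0.28, 0.47} → pass.
TB (methods 1·2): 0.56 vs {0.16, 0.12, 0.27, 0.43} → pass.
TC (methods 1·2): 0.44 vs {0.47, 0.28, 0.43, 0.27} → fail.
1 of 3 fail.

1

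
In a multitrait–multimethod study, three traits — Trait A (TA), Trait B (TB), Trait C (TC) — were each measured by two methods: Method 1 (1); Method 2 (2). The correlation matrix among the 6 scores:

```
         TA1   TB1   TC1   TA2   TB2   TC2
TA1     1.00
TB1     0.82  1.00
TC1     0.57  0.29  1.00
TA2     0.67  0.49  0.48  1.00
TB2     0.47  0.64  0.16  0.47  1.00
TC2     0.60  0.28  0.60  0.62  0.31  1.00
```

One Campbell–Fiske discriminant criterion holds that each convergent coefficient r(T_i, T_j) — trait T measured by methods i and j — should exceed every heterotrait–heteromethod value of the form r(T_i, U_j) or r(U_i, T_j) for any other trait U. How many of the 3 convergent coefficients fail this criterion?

Each convergent coefficient versus the relevant comparison correlations:
TA (methods 1·2): 0.67 vs {0.47, 0.49, 0.60, 0.48} → pass.
TB (methods 1·2): 0.64 vs {0.49, 0.47, 0.28, 0.16} → pass.
TC (methods 1·2): 0.60 vs {0.48, 0.60, 0.16, 0.28} → fail.
1 of 3 fail.

1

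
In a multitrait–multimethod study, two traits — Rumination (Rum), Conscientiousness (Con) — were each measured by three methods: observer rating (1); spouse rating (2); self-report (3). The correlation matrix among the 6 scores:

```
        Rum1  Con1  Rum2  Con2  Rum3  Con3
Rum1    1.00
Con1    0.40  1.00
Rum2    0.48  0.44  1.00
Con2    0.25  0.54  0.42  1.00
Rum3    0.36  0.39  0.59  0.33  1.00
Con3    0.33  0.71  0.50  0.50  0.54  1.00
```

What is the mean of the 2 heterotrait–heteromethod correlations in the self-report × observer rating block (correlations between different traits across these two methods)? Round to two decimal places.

0.36

HTHM values (method 3 × method 1): 0.39, 0.33; mean = 0.72/2 = 0.36.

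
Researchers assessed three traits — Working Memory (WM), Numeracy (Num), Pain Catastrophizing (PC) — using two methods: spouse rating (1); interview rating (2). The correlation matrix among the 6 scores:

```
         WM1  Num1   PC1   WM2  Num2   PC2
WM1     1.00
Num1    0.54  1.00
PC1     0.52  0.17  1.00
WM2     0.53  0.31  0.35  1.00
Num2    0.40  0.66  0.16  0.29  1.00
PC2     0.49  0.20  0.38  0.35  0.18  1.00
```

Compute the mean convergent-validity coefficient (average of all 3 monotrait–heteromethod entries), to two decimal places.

Convergent values: 0.53, 0.66, 0.38; mean = 1.57/3 = 0.52.

0.52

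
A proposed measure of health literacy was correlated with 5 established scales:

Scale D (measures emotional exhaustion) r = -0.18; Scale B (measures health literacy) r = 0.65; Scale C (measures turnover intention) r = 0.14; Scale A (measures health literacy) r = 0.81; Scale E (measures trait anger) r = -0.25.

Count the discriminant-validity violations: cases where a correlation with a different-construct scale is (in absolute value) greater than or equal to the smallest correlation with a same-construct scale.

Convergent (same construct = health literacy): Scale B, Scale A.
Smallest convergent = 0.65. Discriminant |r|: 0.18, 0.14, 0.25; count ≥ 0.65 → 0.

0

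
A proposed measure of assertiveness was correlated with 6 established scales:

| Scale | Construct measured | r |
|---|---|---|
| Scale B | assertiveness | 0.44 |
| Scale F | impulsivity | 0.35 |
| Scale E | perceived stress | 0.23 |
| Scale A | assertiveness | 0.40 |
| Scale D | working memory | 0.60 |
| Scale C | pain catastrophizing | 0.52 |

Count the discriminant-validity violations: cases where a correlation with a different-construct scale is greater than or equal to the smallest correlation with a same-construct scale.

Convergent (same construct = assertiveness): Scale B, Scale A.
Smallest convergent = 0.40. Discriminant values: 0.35, 0.23, 0.60, 0.52; count ≥ 0.40 → 2.

2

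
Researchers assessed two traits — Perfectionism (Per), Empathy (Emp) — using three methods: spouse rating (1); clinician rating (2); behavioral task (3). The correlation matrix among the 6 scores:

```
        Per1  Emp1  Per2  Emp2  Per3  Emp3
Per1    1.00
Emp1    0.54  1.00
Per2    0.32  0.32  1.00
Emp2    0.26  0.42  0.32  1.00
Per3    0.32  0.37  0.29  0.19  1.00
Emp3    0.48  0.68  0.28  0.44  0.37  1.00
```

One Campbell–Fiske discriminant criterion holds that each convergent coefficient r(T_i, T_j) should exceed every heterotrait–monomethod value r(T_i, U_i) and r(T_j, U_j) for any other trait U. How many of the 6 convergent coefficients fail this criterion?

4

Checking each validity diagonal entry against its comparison values:
Per (methods 1·2): 0.32 vs {0.54, 0.32} → fail.
Per (methods 1·3): 0.32 vs {0.54, 0.37} → fail.
Per (methods 2·3): 0.29 vs {0.32, 0.37} → fail.
Emp (methods 1·2): 0.42 vs {0.54, 0.32} → fail.
Emp (methods 1·3): 0.68 vs {0.54, 0.37} → pass.
Emp (methods 2·3): 0.44 vs {0.32, 0.37} → pass.
4 of 6 fail.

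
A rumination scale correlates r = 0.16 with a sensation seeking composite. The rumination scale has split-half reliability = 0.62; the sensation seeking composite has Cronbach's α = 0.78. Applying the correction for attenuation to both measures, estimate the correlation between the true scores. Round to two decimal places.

0.23

r_true = r_obs / √(r_xx · r_yy) = 0.16 / √(0.62 × 0.78) = 0.16 / √0.4836 = 0.16 / 0.6954 ≈ 0.23.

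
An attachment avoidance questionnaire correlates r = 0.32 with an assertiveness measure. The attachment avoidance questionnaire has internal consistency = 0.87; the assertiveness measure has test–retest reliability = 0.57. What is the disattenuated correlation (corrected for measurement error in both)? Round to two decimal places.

0.45

r_true = r_obs / √(r_xx · r_yy) = 0.32 / √(0.87 × 0.57) = 0.32 / √0.4959 = 0.32 / 0.7042 ≈ 0.45.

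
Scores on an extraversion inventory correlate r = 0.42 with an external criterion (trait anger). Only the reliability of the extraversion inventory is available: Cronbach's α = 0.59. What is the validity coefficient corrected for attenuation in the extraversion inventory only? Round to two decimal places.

0.55

Single correction: r_c = r_obs / √r_xx = 0.42 / √0.59 = 0.42 / 0.7681 ≈ 0.55.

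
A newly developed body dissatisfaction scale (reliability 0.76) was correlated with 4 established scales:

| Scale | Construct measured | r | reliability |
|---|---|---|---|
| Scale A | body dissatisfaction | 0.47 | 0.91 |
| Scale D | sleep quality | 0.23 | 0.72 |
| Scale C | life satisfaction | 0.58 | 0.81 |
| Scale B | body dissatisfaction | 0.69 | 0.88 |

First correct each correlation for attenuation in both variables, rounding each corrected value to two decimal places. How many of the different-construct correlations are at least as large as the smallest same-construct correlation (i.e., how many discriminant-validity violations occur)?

1

Disattenuated r (r / √(r_scale · r_new)):
  Scale A (conv): 0.47 / √(0.91·0.76) = 0.57
  Scale D (disc): 0.23 / √(0.72·0.76) = 0.31
  Scale C (disc): 0.58 / √(0.81·0.76) = 0.74
  Scale B (conv): 0.69 / √(0.88·0.76) = 0.84
Smallest convergent = 0.57. Discriminant values: 0.31, 0.74; count ≥ 0.57 → 1.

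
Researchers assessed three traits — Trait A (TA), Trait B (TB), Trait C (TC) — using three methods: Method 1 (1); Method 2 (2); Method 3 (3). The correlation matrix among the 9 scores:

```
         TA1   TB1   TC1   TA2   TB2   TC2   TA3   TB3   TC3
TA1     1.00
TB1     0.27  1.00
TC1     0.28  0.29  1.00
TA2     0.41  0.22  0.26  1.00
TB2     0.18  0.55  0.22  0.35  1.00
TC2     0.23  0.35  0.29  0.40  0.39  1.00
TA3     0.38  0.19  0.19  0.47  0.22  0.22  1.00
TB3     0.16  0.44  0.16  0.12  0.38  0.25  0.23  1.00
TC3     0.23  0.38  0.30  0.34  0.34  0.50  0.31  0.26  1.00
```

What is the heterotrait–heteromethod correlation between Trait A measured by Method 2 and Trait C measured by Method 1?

Different traits and methods: r(TA2, TC1) = 0.26.

0.26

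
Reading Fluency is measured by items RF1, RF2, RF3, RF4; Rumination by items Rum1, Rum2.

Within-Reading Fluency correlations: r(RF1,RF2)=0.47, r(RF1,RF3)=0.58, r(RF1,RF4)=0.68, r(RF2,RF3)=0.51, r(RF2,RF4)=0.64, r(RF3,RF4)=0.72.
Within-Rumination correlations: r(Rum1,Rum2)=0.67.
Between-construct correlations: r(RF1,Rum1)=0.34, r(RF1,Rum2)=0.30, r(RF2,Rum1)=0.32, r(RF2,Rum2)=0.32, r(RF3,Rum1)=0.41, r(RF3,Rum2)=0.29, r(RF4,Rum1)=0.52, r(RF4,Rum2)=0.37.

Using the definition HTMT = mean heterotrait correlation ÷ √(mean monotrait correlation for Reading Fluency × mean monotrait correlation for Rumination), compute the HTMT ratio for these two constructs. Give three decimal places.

0.566

Mean between = 2.87/8 = 0.3588.
Mean within-RF = 3.60/6 = 0.6000; mean within-Rum = 0.67/1 = 0.6700.
Geometric mean = √(0.6000 × 0.6700) = 0.6340.
HTMT = 0.3588 / 0.6340 = 0.566.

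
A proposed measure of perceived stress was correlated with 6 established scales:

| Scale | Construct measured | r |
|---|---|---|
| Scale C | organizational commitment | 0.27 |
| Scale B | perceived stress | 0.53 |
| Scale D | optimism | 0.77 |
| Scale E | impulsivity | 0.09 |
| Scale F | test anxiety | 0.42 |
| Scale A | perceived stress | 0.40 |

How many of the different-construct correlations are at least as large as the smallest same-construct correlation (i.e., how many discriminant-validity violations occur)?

Convergent (same construct = perceived stress): Scale B, Scale A.
Smallest convergent = 0.40. Discriminant values: 0.27, 0.77, 0.09, 0.42; count ≥ 0.40 → 2.

2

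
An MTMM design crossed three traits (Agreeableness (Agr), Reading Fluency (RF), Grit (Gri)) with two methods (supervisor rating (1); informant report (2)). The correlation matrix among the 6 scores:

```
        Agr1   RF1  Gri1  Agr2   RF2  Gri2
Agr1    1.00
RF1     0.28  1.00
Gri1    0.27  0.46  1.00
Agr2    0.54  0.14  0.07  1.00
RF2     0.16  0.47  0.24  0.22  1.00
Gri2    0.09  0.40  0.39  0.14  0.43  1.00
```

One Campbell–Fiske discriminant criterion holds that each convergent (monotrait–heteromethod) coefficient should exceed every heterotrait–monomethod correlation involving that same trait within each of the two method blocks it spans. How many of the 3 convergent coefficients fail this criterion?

Checking each validity diagonal entry against its comparison values:
Agr (methods 1·2): 0.54 vs {0.28, 0.22, 0.27, 0.14} → pass.
RF (methods 1·2): 0.47 vs {0.28, 0.22, 0.46, 0.43} → pass.
Gri (methods 1·2): 0.39 vs {0.27, 0.14, 0.46, 0.43} → fail.
1 of 3 fail.

1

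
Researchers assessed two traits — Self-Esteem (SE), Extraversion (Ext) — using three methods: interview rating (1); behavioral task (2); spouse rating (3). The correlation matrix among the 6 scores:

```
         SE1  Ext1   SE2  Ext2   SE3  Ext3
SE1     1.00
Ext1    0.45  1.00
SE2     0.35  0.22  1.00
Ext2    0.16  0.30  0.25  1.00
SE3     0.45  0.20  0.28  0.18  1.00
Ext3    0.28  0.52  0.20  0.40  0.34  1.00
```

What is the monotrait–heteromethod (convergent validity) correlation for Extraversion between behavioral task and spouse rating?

0.40

Same trait (Ext), different methods: r(Ext2, Ext3) = 0.40.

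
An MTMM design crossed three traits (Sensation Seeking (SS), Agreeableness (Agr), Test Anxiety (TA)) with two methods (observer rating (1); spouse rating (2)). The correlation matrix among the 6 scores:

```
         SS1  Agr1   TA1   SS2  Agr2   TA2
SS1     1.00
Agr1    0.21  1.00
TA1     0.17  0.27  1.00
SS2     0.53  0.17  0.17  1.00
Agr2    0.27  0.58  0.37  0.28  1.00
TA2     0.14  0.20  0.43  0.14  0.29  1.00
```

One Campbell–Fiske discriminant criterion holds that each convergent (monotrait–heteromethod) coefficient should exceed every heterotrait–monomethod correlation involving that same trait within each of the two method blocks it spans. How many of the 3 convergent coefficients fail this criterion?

0

Each convergent coefficient versus the relevant comparison correlations:
SS (methods 1·2): 0.53 vs {0.21, 0.28, 0.17, 0.14} → pass.
Agr (methods 1·2): 0.58 vs {0.21, 0.28, 0.27, 0.29} → pass.
TA (methods 1·2): 0.43 vs {0.17, 0.14, 0.27, 0.29} → pass.
0 of 3 fail.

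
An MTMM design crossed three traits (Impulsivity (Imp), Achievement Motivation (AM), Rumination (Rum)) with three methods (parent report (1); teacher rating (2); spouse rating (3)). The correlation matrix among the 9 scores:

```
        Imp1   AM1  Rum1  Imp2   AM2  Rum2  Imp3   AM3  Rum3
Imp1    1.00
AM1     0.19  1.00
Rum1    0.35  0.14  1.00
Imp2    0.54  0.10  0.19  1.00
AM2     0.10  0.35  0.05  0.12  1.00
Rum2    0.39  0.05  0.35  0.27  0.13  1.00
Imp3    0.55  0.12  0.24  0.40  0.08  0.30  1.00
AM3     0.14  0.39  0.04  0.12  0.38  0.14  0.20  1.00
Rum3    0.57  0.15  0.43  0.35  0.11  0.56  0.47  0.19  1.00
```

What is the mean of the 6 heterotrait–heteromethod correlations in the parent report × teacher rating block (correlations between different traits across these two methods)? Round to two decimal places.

0.15

HTHM values (method 1 × method 2): 0.10, 0.39, 0.10, 0.05, 0.19, 0.05; mean = 0.88/6 = 0.15.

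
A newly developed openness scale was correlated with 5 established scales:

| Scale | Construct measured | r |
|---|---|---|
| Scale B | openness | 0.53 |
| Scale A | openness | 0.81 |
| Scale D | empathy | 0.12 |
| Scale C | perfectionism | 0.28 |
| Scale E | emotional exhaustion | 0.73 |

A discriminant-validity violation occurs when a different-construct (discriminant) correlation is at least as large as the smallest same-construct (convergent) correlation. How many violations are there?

1

Convergent (same construct = openness): Scale B, Scale A.
Smallest convergent = 0.53. Discriminant values: 0.12, 0.28, 0.73; count ≥ 0.53 → 1.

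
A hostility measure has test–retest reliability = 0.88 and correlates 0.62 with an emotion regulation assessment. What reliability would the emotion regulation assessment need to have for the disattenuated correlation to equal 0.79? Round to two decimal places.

0.70

r_true = r_obs / √(r_xx · r_yy) ⇒ 0.79 = 0.62 / √(0.88 · r_yy).
√(0.88 · r_yy) = 0.62 / 0.79 = 0.7848; 0.88 · r_yy = 0.6159; r_yy = 0.6159 / 0.88 ≈ 0.70.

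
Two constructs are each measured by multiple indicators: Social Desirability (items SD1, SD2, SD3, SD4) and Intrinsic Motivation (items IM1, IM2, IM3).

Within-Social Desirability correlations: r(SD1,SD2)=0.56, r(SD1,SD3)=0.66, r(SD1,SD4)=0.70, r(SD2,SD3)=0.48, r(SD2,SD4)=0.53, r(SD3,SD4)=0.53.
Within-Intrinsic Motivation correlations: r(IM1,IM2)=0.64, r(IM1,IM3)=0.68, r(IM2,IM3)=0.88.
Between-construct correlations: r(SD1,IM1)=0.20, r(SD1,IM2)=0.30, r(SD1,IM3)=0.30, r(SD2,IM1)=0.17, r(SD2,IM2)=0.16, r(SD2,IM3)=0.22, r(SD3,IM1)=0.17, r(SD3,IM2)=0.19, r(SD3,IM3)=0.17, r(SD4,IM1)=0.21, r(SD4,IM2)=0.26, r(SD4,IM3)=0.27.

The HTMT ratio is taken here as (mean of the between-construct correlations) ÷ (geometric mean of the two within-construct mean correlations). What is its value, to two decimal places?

Mean heterotrait r = 2.62/12 = 0.2183.
Mean within-SD = 3.46/6 = 0.5767; mean within-IM = 2.20/3 = 0.7333.
Geometric mean = √(0.5767 × 0.7333) = 0.6503.
HTMT = 0.2183 / 0.6503 = 0.34.

0.34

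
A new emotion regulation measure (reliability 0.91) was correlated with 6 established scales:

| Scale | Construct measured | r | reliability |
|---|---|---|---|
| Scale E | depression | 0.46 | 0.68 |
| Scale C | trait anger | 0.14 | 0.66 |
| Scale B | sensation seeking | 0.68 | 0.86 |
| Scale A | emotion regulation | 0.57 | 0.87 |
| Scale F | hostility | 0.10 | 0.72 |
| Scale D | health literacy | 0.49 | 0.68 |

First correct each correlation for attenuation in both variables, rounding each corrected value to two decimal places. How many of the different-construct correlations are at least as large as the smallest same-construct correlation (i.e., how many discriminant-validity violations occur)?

1

Disattenuated r (r / √(r_scale · r_new)):
  Scale E (disc): 0.46 / √(0.68·0.91) = 0.58
  Scale C (disc): 0.14 / √(0.66·0.91) = 0.18
  Scale B (disc): 0.68 / √(0.86·0.91) = 0.77
  Scale A (conv): 0.57 / √(0.87·0.91) = 0.64
  Scale F (disc): 0.10 / √(0.72·0.91) = 0.12
  Scale D (disc): 0.49 / √(0.68·0.91) = 0.62
Smallest convergent = 0.64. Discriminant values: 0.58, 0.18, 0.77, 0.12, 0.62; count ≥ 0.64 → 1.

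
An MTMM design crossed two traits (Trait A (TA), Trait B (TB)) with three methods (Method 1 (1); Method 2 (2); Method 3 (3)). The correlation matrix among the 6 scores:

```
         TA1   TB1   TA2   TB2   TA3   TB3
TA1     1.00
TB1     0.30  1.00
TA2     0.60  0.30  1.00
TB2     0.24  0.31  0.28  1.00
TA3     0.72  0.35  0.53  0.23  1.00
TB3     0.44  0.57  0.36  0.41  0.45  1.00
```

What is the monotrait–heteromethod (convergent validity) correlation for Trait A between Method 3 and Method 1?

0.72

Same trait (TA), different methods: r(TA3, TA1) = 0.72.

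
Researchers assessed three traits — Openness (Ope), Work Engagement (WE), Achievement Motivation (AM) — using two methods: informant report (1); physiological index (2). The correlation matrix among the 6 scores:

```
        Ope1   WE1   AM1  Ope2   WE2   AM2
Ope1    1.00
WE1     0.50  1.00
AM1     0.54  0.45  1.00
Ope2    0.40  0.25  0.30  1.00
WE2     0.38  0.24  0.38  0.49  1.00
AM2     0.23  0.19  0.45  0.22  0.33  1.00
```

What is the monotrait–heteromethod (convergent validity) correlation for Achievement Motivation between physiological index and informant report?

Same trait (AM), different methods: r(AM2, AM1) = 0.45.

0.45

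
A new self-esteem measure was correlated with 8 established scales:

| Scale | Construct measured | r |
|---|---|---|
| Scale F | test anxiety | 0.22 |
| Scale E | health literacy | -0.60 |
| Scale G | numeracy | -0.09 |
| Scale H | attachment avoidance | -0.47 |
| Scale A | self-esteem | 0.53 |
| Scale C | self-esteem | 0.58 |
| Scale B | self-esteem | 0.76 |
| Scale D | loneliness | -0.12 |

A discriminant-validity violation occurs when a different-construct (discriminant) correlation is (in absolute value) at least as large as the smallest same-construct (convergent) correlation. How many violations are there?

Convergent (same construct = self-esteem): Scale A, Scale C, Scale B.
Smallest convergent = 0.53. Discriminant |r|: 0.22, 0.60, 0.09, 0.47, 0.12; count ≥ 0.53 → 1.

1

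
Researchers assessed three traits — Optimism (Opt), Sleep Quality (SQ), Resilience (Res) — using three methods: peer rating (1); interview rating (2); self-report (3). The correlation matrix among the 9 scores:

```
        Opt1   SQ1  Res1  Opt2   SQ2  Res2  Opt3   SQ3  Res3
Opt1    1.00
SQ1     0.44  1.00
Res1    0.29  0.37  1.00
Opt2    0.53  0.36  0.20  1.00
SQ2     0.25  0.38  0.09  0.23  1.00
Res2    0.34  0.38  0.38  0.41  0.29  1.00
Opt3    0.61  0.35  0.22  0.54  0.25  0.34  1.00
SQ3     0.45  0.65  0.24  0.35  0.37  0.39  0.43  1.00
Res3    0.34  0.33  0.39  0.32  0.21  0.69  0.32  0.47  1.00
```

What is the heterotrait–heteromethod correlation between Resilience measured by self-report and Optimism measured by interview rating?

0.32

Different traits and methods: r(Res3, Opt2) = 0.32.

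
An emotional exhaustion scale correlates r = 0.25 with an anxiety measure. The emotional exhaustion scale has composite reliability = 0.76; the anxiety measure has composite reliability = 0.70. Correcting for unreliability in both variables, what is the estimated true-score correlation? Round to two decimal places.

0.34

r_true = r_obs / √(r_xx · r_yy) = 0.25 / √(0.76 × 0.70) = 0.25 / √0.5320 = 0.25 / 0.7294 ≈ 0.34.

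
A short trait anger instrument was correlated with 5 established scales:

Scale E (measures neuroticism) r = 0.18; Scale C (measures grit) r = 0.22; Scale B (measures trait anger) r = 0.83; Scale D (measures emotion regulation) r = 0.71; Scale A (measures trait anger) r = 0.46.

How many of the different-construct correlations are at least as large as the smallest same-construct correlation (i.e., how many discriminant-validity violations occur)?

Convergent (same construct = trait anger): Scale B, Scale A.
Smallest convergent = 0.46. Discriminant values: 0.18, 0.22, 0.71; count ≥ 0.46 → 1.

1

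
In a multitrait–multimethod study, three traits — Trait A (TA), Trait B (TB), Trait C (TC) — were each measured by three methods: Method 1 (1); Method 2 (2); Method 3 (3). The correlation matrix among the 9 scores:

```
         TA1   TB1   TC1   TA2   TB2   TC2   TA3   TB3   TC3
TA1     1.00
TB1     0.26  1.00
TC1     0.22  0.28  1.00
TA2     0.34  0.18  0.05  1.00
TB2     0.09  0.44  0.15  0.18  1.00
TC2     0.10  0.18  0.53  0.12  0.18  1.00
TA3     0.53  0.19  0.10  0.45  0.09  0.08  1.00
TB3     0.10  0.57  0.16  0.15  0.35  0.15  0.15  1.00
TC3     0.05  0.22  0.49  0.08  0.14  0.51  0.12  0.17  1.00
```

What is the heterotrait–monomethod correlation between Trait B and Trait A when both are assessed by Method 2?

0.18

Different traits, same method: r(TB2, TA2) = 0.18.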